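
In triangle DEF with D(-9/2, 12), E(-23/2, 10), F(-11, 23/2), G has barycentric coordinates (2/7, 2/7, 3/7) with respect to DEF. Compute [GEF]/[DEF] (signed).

2/7

The signed ratio [GEF]/[DEF] equals the barycentric coordinate of G at vertex D, which is 2/7.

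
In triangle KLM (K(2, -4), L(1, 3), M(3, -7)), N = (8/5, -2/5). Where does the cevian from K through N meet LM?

(3/2, 1/2)

Barycentric coordinates of N with respect to KLM: (1/5, 3/5, 1/5).
On side LM the K-coordinate is zero; dropping N's K-weight 1/5 and renormalizing the remaining 3/5 : 1/5 gives weights 3/4, 1/4 on L, M.
J = (3/4)·(1, 3) + (1/4)·(3, -7) = (3/2, 1/2).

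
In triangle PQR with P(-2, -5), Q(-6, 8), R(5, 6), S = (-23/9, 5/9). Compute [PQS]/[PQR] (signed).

[PQR] = ½·((-2)·(8−6) + (-6)·(6−(-5)) + 5·(-5−8)) = ½·(-4 − 66 − 65) = -135/2.
[PQS] = ½·((-2)·(8−(5/9)) + (-6)·(5/9−(-5)) + (-23/9)·(-5−8)) = ½·(-134/9 − 100/3 + 299/9) = -15/2, so the ratio is (-15/2)/(-135/2) = 1/9.

1/9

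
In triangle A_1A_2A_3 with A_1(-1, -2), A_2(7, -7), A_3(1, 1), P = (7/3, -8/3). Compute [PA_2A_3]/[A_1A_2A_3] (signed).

[A_1A_2A_3] = ½·((-1)·(-7−1) + 7·(1−(-2)) + 1·(-2−(-7))) = ½·(8 + 21 + 5) = 17.
[PA_2A_3] = ½·((7/3)·(-7−1) + 7·(1−(-8/3)) + 1·(-8/3−(-7))) = ½·(-56/3 + 77/3 + 13/3) = 17/3, so the ratio is (17/3)/17 = 1/3.

1/3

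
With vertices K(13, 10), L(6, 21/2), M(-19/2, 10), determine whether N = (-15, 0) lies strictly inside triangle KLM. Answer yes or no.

Barycentric coordinates of N: (203/15, -20, 112/15).
The three coordinates are positive, negative, positive; a point is interior exactly when all three are positive.

no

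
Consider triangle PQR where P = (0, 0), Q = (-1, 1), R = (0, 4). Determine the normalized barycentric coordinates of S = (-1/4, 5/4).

(1/2, 1/4, 1/4)

Signed area of the reference triangle: [PQR] = ½·(0·(1−4) + (-1)·(4−0) + 0·(0−1)) = ½·(0 − 4 + 0) = -2.
[SQR] = ½·((-1/4)·(1−4) + (-1)·(4−(5/4)) + 0·(5/4−1)) = ½·(3/4 − 11/4 + 0) = -1, so the P-coordinate is (-1)/(-2) = 1/2.
[PSR] = ½·(0·(5/4−4) + (-1/4)·(4−0) + 0·(0−(5/4))) = ½·(0 − 1 + 0) = -1/2, so the Q-coordinate is 1/4.
[PQS] = ½·(0·(1−(5/4)) + (-1)·(5/4−0) + (-1/4)·(0−1)) = ½·(0 − 5/4 + 1/4) = -1/2, so the R-coordinate is 1/4.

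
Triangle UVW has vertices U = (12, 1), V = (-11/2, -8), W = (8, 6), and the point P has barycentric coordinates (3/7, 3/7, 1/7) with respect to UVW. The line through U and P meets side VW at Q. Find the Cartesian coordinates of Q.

(-17/8, -9/2)

Line UP meets VW where the U-coordinate vanishes; zeroing P's U-weight and renormalizing leaves V, W-weights 3/7 : 1/7 → (3/4, 1/4).
So Q = (3/4)·V + (1/4)·W = (-17/8, -9/2).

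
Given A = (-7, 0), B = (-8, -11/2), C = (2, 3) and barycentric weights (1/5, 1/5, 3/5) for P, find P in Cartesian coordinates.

P = (1/5)·A + (1/5)·B + (3/5)·C.
x-coordinate: (1/5)·(-7) + (1/5)·(-8) + (3/5)·2 = -9/5.
y-coordinate: (1/5)·0 + (1/5)·(-11/2) + (3/5)·3 = 7/10.

(-9/5, 7/10)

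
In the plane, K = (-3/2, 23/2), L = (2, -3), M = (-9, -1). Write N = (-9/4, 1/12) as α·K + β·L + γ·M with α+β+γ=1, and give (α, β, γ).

Signed area of the reference triangle: [KLM] = ½·((-3/2)·(-3−(-1)) + 2·(-1−(23/2)) + (-9)·(23/2−(-3))) = ½·(3 − 25 − 261/2) = -305/4.
[NLM] = ½·((-9/4)·(-3−(-1)) + 2·(-1−(1/12)) + (-9)·(1/12−(-3))) = ½·(9/2 − 13/6 − 111/4) = -305/24, so the K-coordinate is (-305/24)/(-305/4) = 1/6.
[KNM] = ½·((-3/2)·(1/12−(-1)) + (-9/4)·(-1−(23/2)) + (-9)·(23/2−(1/12))) = ½·(-13/8 + 225/8 − 411/4) = -305/8, so the L-coordinate is 1/2.
[KLN] = ½·((-3/2)·(-3−(1/12)) + 2·(1/12−(23/2)) + (-9/4)·(23/2−(-3))) = ½·(37/8 − 137/6 − 261/8) = -305/12, so the M-coordinate is 1/3.
Check: 1/6 + 1/2 + 1/3 = 1.

(1/6, 1/2, 1/3)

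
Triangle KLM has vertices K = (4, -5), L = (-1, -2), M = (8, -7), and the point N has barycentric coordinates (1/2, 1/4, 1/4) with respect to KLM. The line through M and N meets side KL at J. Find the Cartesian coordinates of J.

Line MN meets KL where the M-coordinate vanishes; zeroing N's M-weight and renormalizing leaves K, L-weights 1/2 : 1/4 → (2/3, 1/3).
So J = (2/3)·K + (1/3)·L = (7/3, -4).

(7/3, -4)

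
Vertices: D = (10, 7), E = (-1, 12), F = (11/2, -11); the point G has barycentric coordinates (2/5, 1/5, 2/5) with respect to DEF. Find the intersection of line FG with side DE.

Line FG meets DE where the F-coordinate vanishes; zeroing G's F-weight and renormalizing leaves D, E-weights 2/5 : 1/5 → (2/3, 1/3).
So H = (2/3)·D + (1/3)·E = (19/3, 26/3).

(19/3, 26/3)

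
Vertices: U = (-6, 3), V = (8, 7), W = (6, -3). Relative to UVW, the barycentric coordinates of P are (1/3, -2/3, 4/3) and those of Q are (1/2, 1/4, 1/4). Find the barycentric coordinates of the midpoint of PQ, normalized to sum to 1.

(5/12, -5/24, 19/24)

Since both coordinate triples sum to 1, the midpoint's barycentrics are the componentwise average.
(1/3+1/2)/2 = 5/12; similarly -5/24 and 19/24.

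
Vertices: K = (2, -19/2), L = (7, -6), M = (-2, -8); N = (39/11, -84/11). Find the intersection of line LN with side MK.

(2/3, -9)

Barycentric coordinates of N with respect to KLM: (4/11, 5/11, 2/11).
On side MK the L-coordinate is zero; dropping N's L-weight 5/11 and renormalizing the remaining 2/11 : 4/11 gives weights 1/3, 2/3 on M, K.
J = (1/3)·(-2, -8) + (2/3)·(2, -19/2) = (2/3, -9).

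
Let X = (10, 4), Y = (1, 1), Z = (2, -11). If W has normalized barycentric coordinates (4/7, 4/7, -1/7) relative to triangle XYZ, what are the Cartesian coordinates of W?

W = (4/7)·X + (4/7)·Y + (-1/7)·Z.
x-coordinate: (4/7)·10 + (4/7)·1 + (-1/7)·2 = 6.
y-coordinate: (4/7)·4 + (4/7)·1 + (-1/7)·(-11) = 31/7.

(6, 31/7)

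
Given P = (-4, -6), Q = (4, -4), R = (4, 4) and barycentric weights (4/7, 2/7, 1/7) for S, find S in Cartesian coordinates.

(-4/7, -4)

S = (4/7)·P + (2/7)·Q + (1/7)·R.
x-coordinate: (4/7)·(-4) + (2/7)·4 + (1/7)·4 = -4/7.
y-coordinate: (4/7)·(-6) + (2/7)·(-4) + (1/7)·4 = -4.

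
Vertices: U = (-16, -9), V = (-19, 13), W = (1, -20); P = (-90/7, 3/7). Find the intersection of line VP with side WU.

(-14/3, -49/3)

Barycentric coordinates of P with respect to UVW: (1/7, 4/7, 2/7).
On side WU the V-coordinate is zero; dropping P's V-weight 4/7 and renormalizing the remaining 2/7 : 1/7 gives weights 2/3, 1/3 on W, U.
Q = (2/3)·(1, -20) + (1/3)·(-16, -9) = (-14/3, -49/3).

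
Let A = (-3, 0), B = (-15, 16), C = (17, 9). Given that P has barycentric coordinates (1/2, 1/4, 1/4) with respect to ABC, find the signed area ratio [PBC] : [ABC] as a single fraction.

1/2

The signed ratio [PBC]/[ABC] equals the barycentric coordinate of P at vertex A, which is 1/2.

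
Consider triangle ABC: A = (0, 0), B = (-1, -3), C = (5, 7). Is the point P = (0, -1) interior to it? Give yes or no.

yes

Barycentric coordinates of P: (1/4, 5/8, 1/8).
The three coordinates are positive, positive, positive; a point is interior exactly when all three are positive.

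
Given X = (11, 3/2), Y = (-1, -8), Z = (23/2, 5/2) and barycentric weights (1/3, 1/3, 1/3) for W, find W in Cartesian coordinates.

(43/6, -4/3)

W = (1/3)·X + (1/3)·Y + (1/3)·Z.
x-coordinate: (1/3)·11 + (1/3)·(-1) + (1/3)·(23/2) = 43/6.
y-coordinate: (1/3)·(3/2) + (1/3)·(-8) + (1/3)·(5/2) = -4/3.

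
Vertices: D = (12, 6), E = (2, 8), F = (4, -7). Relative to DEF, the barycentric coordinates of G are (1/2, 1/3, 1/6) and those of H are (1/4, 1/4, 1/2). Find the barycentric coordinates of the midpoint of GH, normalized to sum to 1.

(3/8, 7/24, 1/3)

Since both coordinate triples sum to 1, the midpoint's barycentrics are the componentwise average.
(1/2+1/4)/2 = 3/8; similarly 7/24 and 1/3.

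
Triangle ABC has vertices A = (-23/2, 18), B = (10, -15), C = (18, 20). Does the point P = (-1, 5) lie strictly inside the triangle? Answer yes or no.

Barycentric coordinates of P: (1090/2033, 809/2033, 134/2033).
The three coordinates are positive, positive, positive; a point is interior exactly when all three are positive.

yes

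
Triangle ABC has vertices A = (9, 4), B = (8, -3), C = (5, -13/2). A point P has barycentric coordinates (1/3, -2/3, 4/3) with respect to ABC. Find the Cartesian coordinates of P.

(13/3, -16/3)

P = (1/3)·A + (-2/3)·B + (4/3)·C.
x-coordinate: (1/3)·9 + (-2/3)·8 + (4/3)·5 = 13/3.
y-coordinate: (1/3)·4 + (-2/3)·(-3) + (4/3)·(-13/2) = -16/3.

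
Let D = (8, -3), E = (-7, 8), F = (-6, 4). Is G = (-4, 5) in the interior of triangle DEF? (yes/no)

yes

Barycentric coordinates of G: (9/49, 4/7, 12/49).
The three coordinates are positive, positive, positive; a point is interior exactly when all three are positive.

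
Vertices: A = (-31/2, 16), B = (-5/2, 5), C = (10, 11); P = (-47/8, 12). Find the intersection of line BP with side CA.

Barycentric coordinates of P with respect to ABC: (1/2, 1/4, 1/4).
On side CA the B-coordinate is zero; dropping P's B-weight 1/4 and renormalizing the remaining 1/4 : 1/2 gives weights 1/3, 2/3 on C, A.
Q = (1/3)·(10, 11) + (2/3)·(-31/2, 16) = (-7, 43/3).

(-7, 43/3)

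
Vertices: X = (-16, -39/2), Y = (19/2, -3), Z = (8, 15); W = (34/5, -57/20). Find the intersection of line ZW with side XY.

(20/3, -29/6)

Barycentric coordinates of W with respect to XYZ: (1/10, 4/5, 1/10).
On side XY the Z-coordinate is zero; dropping W's Z-weight 1/10 and renormalizing the remaining 1/10 : 4/5 gives weights 1/9, 8/9 on X, Y.
V = (1/9)·(-16, -39/2) + (8/9)·(19/2, -3) = (20/3, -29/6).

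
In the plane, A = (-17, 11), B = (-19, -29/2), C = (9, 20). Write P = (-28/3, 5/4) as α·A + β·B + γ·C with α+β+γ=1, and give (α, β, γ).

(1/6, 1/2, 1/3)

Signed area of the reference triangle: [ABC] = ½·((-17)·(-29/2−20) + (-19)·(20−11) + 9·(11−(-29/2))) = ½·(1173/2 − 171 + 459/2) = 645/2.
[PBC] = ½·((-28/3)·(-29/2−20) + (-19)·(20−(5/4)) + 9·(5/4−(-29/2))) = ½·(322 − 1425/4 + 567/4) = 215/4, so the A-coordinate is (215/4)/(645/2) = 1/6.
[APC] = ½·((-17)·(5/4−20) + (-28/3)·(20−11) + 9·(11−(5/4))) = ½·(1275/4 − 84 + 351/4) = 645/4, so the B-coordinate is 1/2.
[ABP] = ½·((-17)·(-29/2−(5/4)) + (-19)·(5/4−11) + (-28/3)·(11−(-29/2))) = ½·(1071/4 + 741/4 − 238) = 215/2, so the C-coordinate is 1/3.
Check: 1/6 + 1/2 + 1/3 = 1.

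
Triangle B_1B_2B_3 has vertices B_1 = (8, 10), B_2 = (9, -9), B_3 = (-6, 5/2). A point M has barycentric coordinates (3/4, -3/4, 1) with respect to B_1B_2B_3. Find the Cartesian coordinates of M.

(-27/4, 67/4)

M = (3/4)·B_1 + (-3/4)·B_2 + 1·B_3.
x-coordinate: (3/4)·8 + (-3/4)·9 + 1·(-6) = -27/4.
y-coordinate: (3/4)·10 + (-3/4)·(-9) + 1·(5/2) = 67/4.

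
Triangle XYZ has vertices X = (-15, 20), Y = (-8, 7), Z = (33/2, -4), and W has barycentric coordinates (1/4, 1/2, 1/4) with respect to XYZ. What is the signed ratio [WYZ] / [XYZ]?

The signed ratio [WYZ]/[XYZ] equals the barycentric coordinate of W at vertex X, which is 1/4.

1/4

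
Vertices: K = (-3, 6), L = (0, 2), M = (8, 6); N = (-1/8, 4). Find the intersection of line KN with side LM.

(8/5, 14/5)

Barycentric coordinates of N with respect to KLM: (3/8, 1/2, 1/8).
On side LM the K-coordinate is zero; dropping N's K-weight 3/8 and renormalizing the remaining 1/2 : 1/8 gives weights 4/5, 1/5 on L, M.
J = (4/5)·(0, 2) + (1/5)·(8, 6) = (8/5, 14/5).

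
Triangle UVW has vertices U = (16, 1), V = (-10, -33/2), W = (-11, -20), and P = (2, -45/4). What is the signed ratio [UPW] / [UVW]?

[UVW] = ½·(16·(-33/2−(-20)) + (-10)·(-20−1) + (-11)·(1−(-33/2))) = ½·(56 + 210 − 385/2) = 147/4.
[UPW] = ½·(16·(-45/4−(-20)) + 2·(-20−1) + (-11)·(1−(-45/4))) = ½·(140 − 42 − 539/4) = -147/8, so the ratio is (-147/8)/(147/4) = -1/2.

-1/2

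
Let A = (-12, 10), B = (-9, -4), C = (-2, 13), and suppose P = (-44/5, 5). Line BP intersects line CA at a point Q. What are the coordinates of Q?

Barycentric coordinates of P with respect to ABC: (2/5, 2/5, 1/5).
On side CA the B-coordinate is zero; dropping P's B-weight 2/5 and renormalizing the remaining 1/5 : 2/5 gives weights 1/3, 2/3 on C, A.
Q = (1/3)·(-2, 13) + (2/3)·(-12, 10) = (-26/3, 11).

(-26/3, 11)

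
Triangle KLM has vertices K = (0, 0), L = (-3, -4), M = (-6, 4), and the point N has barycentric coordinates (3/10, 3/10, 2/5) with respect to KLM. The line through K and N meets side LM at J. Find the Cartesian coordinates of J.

Line KN meets LM where the K-coordinate vanishes; zeroing N's K-weight and renormalizing leaves L, M-weights 3/10 : 2/5 → (3/7, 4/7).
So J = (3/7)·L + (4/7)·M = (-33/7, 4/7).

(-33/7, 4/7)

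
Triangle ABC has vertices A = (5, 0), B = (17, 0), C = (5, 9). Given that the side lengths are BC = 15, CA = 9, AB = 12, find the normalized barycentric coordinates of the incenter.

(5/12, 1/4, 1/3)

The incenter has barycentric coordinates proportional to the opposite side lengths: (15 : 9 : 12).
Normalizing by 15+9+12 = 36 gives (5/12, 1/4, 1/3).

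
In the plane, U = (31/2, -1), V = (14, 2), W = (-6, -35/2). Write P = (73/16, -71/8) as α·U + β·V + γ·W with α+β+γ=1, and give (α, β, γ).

(3/8, 1/8, 1/2)

Signed area of the reference triangle: [UVW] = ½·((31/2)·(2−(-35/2)) + 14·(-35/2−(-1)) + (-6)·(-1−2)) = ½·(1209/4 − 231 + 18) = 357/8.
[PVW] = ½·((73/16)·(2−(-35/2)) + 14·(-35/2−(-71/8)) + (-6)·(-71/8−2)) = ½·(2847/32 − 483/4 + 261/4) = 1071/64, so the U-coordinate is (1071/64)/(357/8) = 3/8.
[UPW] = ½·((31/2)·(-71/8−(-35/2)) + (73/16)·(-35/2−(-1)) + (-6)·(-1−(-71/8))) = ½·(2139/16 − 2409/32 − 189/4) = 357/64, so the V-coordinate is 1/8.
[UVP] = ½·((31/2)·(2−(-71/8)) + 14·(-71/8−(-1)) + (73/16)·(-1−2)) = ½·(2697/16 − 441/4 − 219/16) = 357/16, so the W-coordinate is 1/2.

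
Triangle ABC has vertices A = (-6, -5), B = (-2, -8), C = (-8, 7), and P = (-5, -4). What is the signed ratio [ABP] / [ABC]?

1/6

[ABC] = ½·((-6)·(-8−7) + (-2)·(7−(-5)) + (-8)·(-5−(-8))) = ½·(90 − 24 − 24) = 21.
[ABP] = ½·((-6)·(-8−(-4)) + (-2)·(-4−(-5)) + (-5)·(-5−(-8))) = ½·(24 − 2 − 15) = 7/2, so the ratio is (7/2)/21 = 1/6.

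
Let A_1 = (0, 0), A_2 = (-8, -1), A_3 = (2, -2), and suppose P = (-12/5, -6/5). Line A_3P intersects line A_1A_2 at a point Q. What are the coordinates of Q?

Barycentric coordinates of P with respect to A_1A_2A_3: (1/5, 2/5, 2/5).
On side A_1A_2 the A_3-coordinate is zero; dropping P's A_3-weight 2/5 and renormalizing the remaining 1/5 : 2/5 gives weights 1/3, 2/3 on A_1, A_2.
Q = (1/3)·(0, 0) + (2/3)·(-8, -1) = (-16/3, -2/3).

(-16/3, -2/3)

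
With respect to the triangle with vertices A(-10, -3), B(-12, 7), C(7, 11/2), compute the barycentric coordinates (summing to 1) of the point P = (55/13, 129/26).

(1/13, 1/13, 11/13)

Signed area of the reference triangle: [ABC] = ½·((-10)·(7−(11/2)) + (-12)·(11/2−(-3)) + 7·(-3−7)) = ½·(-15 − 102 − 70) = -187/2.
[PBC] = ½·((55/13)·(7−(11/2)) + (-12)·(11/2−(129/26)) + 7·(129/26−7)) = ½·(165/26 − 84/13 − 371/26) = -187/26, so the A-coordinate is (-187/26)/(-187/2) = 1/13.
[APC] = ½·((-10)·(129/26−(11/2)) + (55/13)·(11/2−(-3)) + 7·(-3−(129/26))) = ½·(70/13 + 935/26 − 1449/26) = -187/26, so the B-coordinate is 1/13.
[ABP] = ½·((-10)·(7−(129/26)) + (-12)·(129/26−(-3)) + (55/13)·(-3−7)) = ½·(-265/13 − 1242/13 − 550/13) = -2057/26, so the C-coordinate is 11/13.
Check: 1/13 + 1/13 + 11/13 = 1.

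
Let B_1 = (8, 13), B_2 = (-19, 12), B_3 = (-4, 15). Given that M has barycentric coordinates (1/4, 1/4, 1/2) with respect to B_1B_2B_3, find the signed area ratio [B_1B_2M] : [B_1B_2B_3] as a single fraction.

1/2

The signed ratio [B_1B_2M]/[B_1B_2B_3] equals the barycentric coordinate of M at vertex B_3, which is 1/2.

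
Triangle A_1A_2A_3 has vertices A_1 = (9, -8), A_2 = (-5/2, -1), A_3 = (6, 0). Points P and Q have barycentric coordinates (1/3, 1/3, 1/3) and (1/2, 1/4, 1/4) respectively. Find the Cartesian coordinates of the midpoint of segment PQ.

Barycentric coordinates of the midpoint are the average: (5/12, 7/24, 7/24).
Converting: (5/12)·A_1 + (7/24)·A_2 + (7/24)·A_3 = (229/48, -29/8).

(229/48, -29/8)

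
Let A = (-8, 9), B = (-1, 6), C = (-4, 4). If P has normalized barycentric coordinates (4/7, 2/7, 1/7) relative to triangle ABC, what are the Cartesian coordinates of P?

P = (4/7)·A + (2/7)·B + (1/7)·C.
x-coordinate: (4/7)·(-8) + (2/7)·(-1) + (1/7)·(-4) = -38/7.
y-coordinate: (4/7)·9 + (2/7)·6 + (1/7)·4 = 52/7.

(-38/7, 52/7)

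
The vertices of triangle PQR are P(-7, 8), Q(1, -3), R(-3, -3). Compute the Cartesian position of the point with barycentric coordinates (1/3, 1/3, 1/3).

S = (1/3)·P + (1/3)·Q + (1/3)·R.
x-coordinate: (1/3)·(-7) + (1/3)·1 + (1/3)·(-3) = -3.
y-coordinate: (1/3)·8 + (1/3)·(-3) + (1/3)·(-3) = 2/3.

(-3, 2/3)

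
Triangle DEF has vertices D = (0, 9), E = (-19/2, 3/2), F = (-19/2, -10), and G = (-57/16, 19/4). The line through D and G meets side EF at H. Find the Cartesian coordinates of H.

(-19/2, -7/3)

Barycentric coordinates of G with respect to DEF: (5/8, 1/4, 1/8).
On side EF the D-coordinate is zero; dropping G's D-weight 5/8 and renormalizing the remaining 1/4 : 1/8 gives weights 2/3, 1/3 on E, F.
H = (2/3)·(-19/2, 3/2) + (1/3)·(-19/2, -10) = (-19/2, -7/3).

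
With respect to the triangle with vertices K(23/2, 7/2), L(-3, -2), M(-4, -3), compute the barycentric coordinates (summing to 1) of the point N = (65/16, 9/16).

(1/2, 5/16, 3/16)

Signed area of the reference triangle: [KLM] = ½·((23/2)·(-2−(-3)) + (-3)·(-3−(7/2)) + (-4)·(7/2−(-2))) = ½·(23/2 + 39/2 − 22) = 9/2.
[NLM] = ½·((65/16)·(-2−(-3)) + (-3)·(-3−(9/16)) + (-4)·(9/16−(-2))) = ½·(65/16 + 171/16 − 41/4) = 9/4, so the K-coordinate is (9/4)/(9/2) = 1/2.
[KNM] = ½·((23/2)·(9/16−(-3)) + (65/16)·(-3−(7/2)) + (-4)·(7/2−(9/16))) = ½·(1311/32 − 845/32 − 47/4) = 45/32, so the L-coordinate is 5/16.
[KLN] = ½·((23/2)·(-2−(9/16)) + (-3)·(9/16−(7/2)) + (65/16)·(7/2−(-2))) = ½·(-943/32 + 141/16 + 715/32) = 27/32, so the M-coordinate is 3/16.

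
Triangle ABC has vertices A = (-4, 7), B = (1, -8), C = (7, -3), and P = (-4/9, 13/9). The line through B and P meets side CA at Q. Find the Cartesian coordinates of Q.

(-6/7, 29/7)

Barycentric coordinates of P with respect to ABC: (5/9, 2/9, 2/9).
On side CA the B-coordinate is zero; dropping P's B-weight 2/9 and renormalizing the remaining 2/9 : 5/9 gives weights 2/7, 5/7 on C, A.
Q = (2/7)·(7, -3) + (5/7)·(-4, 7) = (-6/7, 29/7).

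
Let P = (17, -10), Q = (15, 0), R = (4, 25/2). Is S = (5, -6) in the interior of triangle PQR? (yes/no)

Barycentric coordinates of S: (191/85, -218/85, 112/85).
The three coordinates are positive, negative, positive; a point is interior exactly when all three are positive.

no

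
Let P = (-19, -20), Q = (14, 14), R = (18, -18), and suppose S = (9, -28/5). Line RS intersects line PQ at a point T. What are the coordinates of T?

Barycentric coordinates of S with respect to PQR: (1/5, 2/5, 2/5).
On side PQ the R-coordinate is zero; dropping S's R-weight 2/5 and renormalizing the remaining 1/5 : 2/5 gives weights 1/3, 2/3 on P, Q.
T = (1/3)·(-19, -20) + (2/3)·(14, 14) = (3, 8/3).

(3, 8/3)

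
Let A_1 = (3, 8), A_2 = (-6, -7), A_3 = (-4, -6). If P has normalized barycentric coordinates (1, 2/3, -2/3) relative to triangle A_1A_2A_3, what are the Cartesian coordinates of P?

(5/3, 22/3)

P = 1·A_1 + (2/3)·A_2 + (-2/3)·A_3.
x-coordinate: 1·3 + (2/3)·(-6) + (-2/3)·(-4) = 5/3.
y-coordinate: 1·8 + (2/3)·(-7) + (-2/3)·(-6) = 22/3.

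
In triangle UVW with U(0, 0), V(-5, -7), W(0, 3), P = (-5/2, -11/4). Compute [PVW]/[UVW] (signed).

[UVW] = ½·(0·(-7−3) + (-5)·(3−0) + 0·(0−(-7))) = ½·(0 − 15 + 0) = -15/2.
[PVW] = ½·((-5/2)·(-7−3) + (-5)·(3−(-11/4)) + 0·(-11/4−(-7))) = ½·(25 − 115/4 + 0) = -15/8, so the ratio is (-15/8)/(-15/2) = 1/4.

1/4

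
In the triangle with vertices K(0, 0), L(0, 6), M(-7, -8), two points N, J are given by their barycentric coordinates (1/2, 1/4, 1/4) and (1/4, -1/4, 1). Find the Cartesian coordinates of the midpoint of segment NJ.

Barycentric coordinates of the midpoint are the average: (3/8, 0, 5/8).
Converting: (3/8)·K + 0·L + (5/8)·M = (-35/8, -5).

(-35/8, -5)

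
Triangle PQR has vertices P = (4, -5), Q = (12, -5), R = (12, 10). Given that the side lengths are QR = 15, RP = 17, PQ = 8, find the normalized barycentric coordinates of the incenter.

(3/8, 17/40, 1/5)

The incenter has barycentric coordinates proportional to the opposite side lengths: (15 : 17 : 8).
Normalizing by 15+17+8 = 40 gives (3/8, 17/40, 1/5).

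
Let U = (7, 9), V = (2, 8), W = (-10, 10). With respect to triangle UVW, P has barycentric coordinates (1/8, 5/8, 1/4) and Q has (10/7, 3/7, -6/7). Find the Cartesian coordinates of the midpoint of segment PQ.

Barycentric coordinates of the midpoint are the average: (87/112, 59/112, -17/56).
Converting: (87/112)·U + (59/112)·V + (-17/56)·W = (1067/112, 915/112).

(1067/112, 915/112)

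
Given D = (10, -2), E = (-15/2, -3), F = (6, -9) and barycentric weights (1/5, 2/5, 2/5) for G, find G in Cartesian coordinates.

(7/5, -26/5)

G = (1/5)·D + (2/5)·E + (2/5)·F.
x-coordinate: (1/5)·10 + (2/5)·(-15/2) + (2/5)·6 = 7/5.
y-coordinate: (1/5)·(-2) + (2/5)·(-3) + (2/5)·(-9) = -26/5.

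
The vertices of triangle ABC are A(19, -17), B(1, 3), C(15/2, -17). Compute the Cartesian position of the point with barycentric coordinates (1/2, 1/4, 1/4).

P = (1/2)·A + (1/4)·B + (1/4)·C.
x-coordinate: (1/2)·19 + (1/4)·1 + (1/4)·(15/2) = 93/8.
y-coordinate: (1/2)·(-17) + (1/4)·3 + (1/4)·(-17) = -12.

(93/8, -12)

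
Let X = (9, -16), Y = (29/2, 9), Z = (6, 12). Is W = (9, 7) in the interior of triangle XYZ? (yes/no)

Barycentric coordinates of W: (67/458, 69/229, 253/458).
The three coordinates are positive, positive, positive; a point is interior exactly when all three are positive.

yes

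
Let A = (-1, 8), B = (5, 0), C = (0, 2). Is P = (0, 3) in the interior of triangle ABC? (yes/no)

Barycentric coordinates of P: (5/28, 1/28, 11/14).
The three coordinates are positive, positive, positive; a point is interior exactly when all three are positive.

yes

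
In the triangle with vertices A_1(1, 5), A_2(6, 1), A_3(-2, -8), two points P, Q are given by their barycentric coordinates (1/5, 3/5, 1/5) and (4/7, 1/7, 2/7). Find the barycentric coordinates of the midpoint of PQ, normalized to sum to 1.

(27/70, 13/35, 17/70)

Since both coordinate triples sum to 1, the midpoint's barycentrics are the componentwise average.
(1/5+4/7)/2 = 27/70; similarly 13/35 and 17/70.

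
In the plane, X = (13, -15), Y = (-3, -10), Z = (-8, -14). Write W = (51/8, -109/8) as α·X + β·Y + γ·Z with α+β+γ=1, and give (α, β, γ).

(5/8, 1/4, 1/8)

Signed area of the reference triangle: [XYZ] = ½·(13·(-10−(-14)) + (-3)·(-14−(-15)) + (-8)·(-15−(-10))) = ½·(52 − 3 + 40) = 89/2.
[WYZ] = ½·((51/8)·(-10−(-14)) + (-3)·(-14−(-109/8)) + (-8)·(-109/8−(-10))) = ½·(51/2 + 9/8 + 29) = 445/16, so the X-coordinate is (445/16)/(89/2) = 5/8.
[XWZ] = ½·(13·(-109/8−(-14)) + (51/8)·(-14−(-15)) + (-8)·(-15−(-109/8))) = ½·(39/8 + 51/8 + 11) = 89/8, so the Y-coordinate is 1/4.
[XYW] = ½·(13·(-10−(-109/8)) + (-3)·(-109/8−(-15)) + (51/8)·(-15−(-10))) = ½·(377/8 − 33/8 − 255/8) = 89/16, so the Z-coordinate is 1/8.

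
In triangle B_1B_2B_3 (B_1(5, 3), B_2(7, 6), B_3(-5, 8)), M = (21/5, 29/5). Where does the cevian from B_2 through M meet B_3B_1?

Barycentric coordinates of M with respect to B_1B_2B_3: (1/5, 3/5, 1/5).
On side B_3B_1 the B_2-coordinate is zero; dropping M's B_2-weight 3/5 and renormalizing the remaining 1/5 : 1/5 gives weights 1/2, 1/2 on B_3, B_1.
N = (1/2)·(-5, 8) + (1/2)·(5, 3) = (0, 11/2).

(0, 11/2)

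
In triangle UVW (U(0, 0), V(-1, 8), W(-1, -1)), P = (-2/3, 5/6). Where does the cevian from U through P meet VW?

(-1, 5/4)

Barycentric coordinates of P with respect to UVW: (1/3, 1/6, 1/2).
On side VW the U-coordinate is zero; dropping P's U-weight 1/3 and renormalizing the remaining 1/6 : 1/2 gives weights 1/4, 3/4 on V, W.
Q = (1/4)·(-1, 8) + (3/4)·(-1, -1) = (-1, 5/4).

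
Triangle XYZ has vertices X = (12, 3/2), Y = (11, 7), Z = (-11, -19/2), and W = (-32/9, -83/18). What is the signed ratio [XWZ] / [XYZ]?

[XYZ] = ½·(12·(7−(-19/2)) + 11·(-19/2−(3/2)) + (-11)·(3/2−7)) = ½·(198 − 121 + 121/2) = 275/4.
[XWZ] = ½·(12·(-83/18−(-19/2)) + (-32/9)·(-19/2−(3/2)) + (-11)·(3/2−(-83/18))) = ½·(176/3 + 352/9 − 605/9) = 275/18, so the ratio is (275/18)/(275/4) = 2/9.

2/9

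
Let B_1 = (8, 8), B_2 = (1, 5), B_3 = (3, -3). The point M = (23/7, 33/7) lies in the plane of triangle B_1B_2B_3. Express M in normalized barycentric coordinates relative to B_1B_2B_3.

Signed area of the reference triangle: [B_1B_2B_3] = ½·(8·(5−(-3)) + 1·(-3−8) + 3·(8−5)) = ½·(64 − 11 + 9) = 31.
[MB_2B_3] = ½·((23/7)·(5−(-3)) + 1·(-3−(33/7)) + 3·(33/7−5)) = ½·(184/7 − 54/7 − 6/7) = 62/7, so the B_1-coordinate is (62/7)/31 = 2/7.
[B_1MB_3] = ½·(8·(33/7−(-3)) + (23/7)·(-3−8) + 3·(8−(33/7))) = ½·(432/7 − 253/7 + 69/7) = 124/7, so the B_2-coordinate is 4/7.
[B_1B_2M] = ½·(8·(5−(33/7)) + 1·(33/7−8) + (23/7)·(8−5)) = ½·(16/7 − 23/7 + 69/7) = 31/7, so the B_3-coordinate is 1/7.
Check: 2/7 + 4/7 + 1/7 = 1.

(2/7, 4/7, 1/7)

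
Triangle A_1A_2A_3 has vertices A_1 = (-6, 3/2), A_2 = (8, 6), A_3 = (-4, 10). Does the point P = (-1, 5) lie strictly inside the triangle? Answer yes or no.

Barycentric coordinates of P: (24/55, 71/220, 53/220).
The three coordinates are positive, positive, positive; a point is interior exactly when all three are positive.

yes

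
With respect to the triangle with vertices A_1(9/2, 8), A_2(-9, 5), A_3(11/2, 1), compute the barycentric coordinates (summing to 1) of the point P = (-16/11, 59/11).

(4/11, 5/11, 2/11)

Signed area of the reference triangle: [A_1A_2A_3] = ½·((9/2)·(5−1) + (-9)·(1−8) + (11/2)·(8−5)) = ½·(18 + 63 + 33/2) = 195/4.
[PA_2A_3] = ½·((-16/11)·(5−1) + (-9)·(1−(59/11)) + (11/2)·(59/11−5)) = ½·(-64/11 + 432/11 + 2) = 195/11, so the A_1-coordinate is (195/11)/(195/4) = 4/11.
[A_1PA_3] = ½·((9/2)·(59/11−1) + (-16/11)·(1−8) + (11/2)·(8−(59/11))) = ½·(216/11 + 112/11 + 29/2) = 975/44, so the A_2-coordinate is 5/11.
[A_1A_2P] = ½·((9/2)·(5−(59/11)) + (-9)·(59/11−8) + (-16/11)·(8−5)) = ½·(-18/11 + 261/11 − 48/11) = 195/22, so the A_3-coordinate is 2/11.
Check: 4/11 + 5/11 + 2/11 = 1.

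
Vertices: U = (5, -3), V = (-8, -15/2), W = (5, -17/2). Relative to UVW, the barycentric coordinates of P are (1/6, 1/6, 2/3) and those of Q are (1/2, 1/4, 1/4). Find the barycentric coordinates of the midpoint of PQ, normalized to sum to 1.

(1/3, 5/24, 11/24)

Since both coordinate triples sum to 1, the midpoint's barycentrics are the componentwise average.
(1/6+1/2)/2 = 1/3; similarly 5/24 and 11/24.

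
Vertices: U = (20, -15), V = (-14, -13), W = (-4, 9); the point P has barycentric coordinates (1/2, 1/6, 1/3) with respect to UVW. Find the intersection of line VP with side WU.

(52/5, -27/5)

Line VP meets WU where the V-coordinate vanishes; zeroing P's V-weight and renormalizing leaves W, U-weights 1/3 : 1/2 → (2/5, 3/5).
So Q = (2/5)·W + (3/5)·U = (52/5, -27/5).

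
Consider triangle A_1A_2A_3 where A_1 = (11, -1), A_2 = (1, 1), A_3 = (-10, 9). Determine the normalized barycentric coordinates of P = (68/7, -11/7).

Signed area of the reference triangle: [A_1A_2A_3] = ½·(11·(1−9) + 1·(9−(-1)) + (-10)·(-1−1)) = ½·(-88 + 10 + 20) = -29.
[PA_2A_3] = ½·((68/7)·(1−9) + 1·(9−(-11/7)) + (-10)·(-11/7−1)) = ½·(-544/7 + 74/7 + 180/7) = -145/7, so the A_1-coordinate is (-145/7)/(-29) = 5/7.
[A_1PA_3] = ½·(11·(-11/7−9) + (68/7)·(9−(-1)) + (-10)·(-1−(-11/7))) = ½·(-814/7 + 680/7 − 40/7) = -87/7, so the A_2-coordinate is 3/7.
[A_1A_2P] = ½·(11·(1−(-11/7)) + 1·(-11/7−(-1)) + (68/7)·(-1−1)) = ½·(198/7 − 4/7 − 136/7) = 29/7, so the A_3-coordinate is -1/7.

(5/7, 3/7, -1/7)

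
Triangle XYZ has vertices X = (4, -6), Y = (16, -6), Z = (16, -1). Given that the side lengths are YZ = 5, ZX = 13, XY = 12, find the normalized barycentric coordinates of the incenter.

The incenter has barycentric coordinates proportional to the opposite side lengths: (5 : 13 : 12).
Normalizing by 5+13+12 = 30 gives (1/6, 13/30, 2/5).

(1/6, 13/30, 2/5)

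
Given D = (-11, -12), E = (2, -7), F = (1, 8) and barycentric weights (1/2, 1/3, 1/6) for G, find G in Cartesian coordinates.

(-14/3, -7)

G = (1/2)·D + (1/3)·E + (1/6)·F.
x-coordinate: (1/2)·(-11) + (1/3)·2 + (1/6)·1 = -14/3.
y-coordinate: (1/2)·(-12) + (1/3)·(-7) + (1/6)·8 = -7.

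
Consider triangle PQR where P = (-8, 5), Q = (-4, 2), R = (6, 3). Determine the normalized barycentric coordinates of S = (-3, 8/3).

Signed area of the reference triangle: [PQR] = ½·((-8)·(2−3) + (-4)·(3−5) + 6·(5−2)) = ½·(8 + 8 + 18) = 17.
[SQR] = ½·((-3)·(2−3) + (-4)·(3−(8/3)) + 6·(8/3−2)) = ½·(3 − 4/3 + 4) = 17/6, so the P-coordinate is (17/6)/17 = 1/6.
[PSR] = ½·((-8)·(8/3−3) + (-3)·(3−5) + 6·(5−(8/3))) = ½·(8/3 + 6 + 14) = 34/3, so the Q-coordinate is 2/3.
[PQS] = ½·((-8)·(2−(8/3)) + (-4)·(8/3−5) + (-3)·(5−2)) = ½·(16/3 + 28/3 − 9) = 17/6, so the R-coordinate is 1/6.
Check: 1/6 + 2/3 + 1/6 = 1.

(1/6, 2/3, 1/6)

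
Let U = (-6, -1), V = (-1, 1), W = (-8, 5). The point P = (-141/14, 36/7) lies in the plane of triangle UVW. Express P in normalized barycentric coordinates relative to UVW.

(3/14, -5/14, 8/7)

Signed area of the reference triangle: [UVW] = ½·((-6)·(1−5) + (-1)·(5−(-1)) + (-8)·(-1−1)) = ½·(24 − 6 + 16) = 17.
[PVW] = ½·((-141/14)·(1−5) + (-1)·(5−(36/7)) + (-8)·(36/7−1)) = ½·(282/7 + 1/7 − 232/7) = 51/14, so the U-coordinate is (51/14)/17 = 3/14.
[UPW] = ½·((-6)·(36/7−5) + (-141/14)·(5−(-1)) + (-8)·(-1−(36/7))) = ½·(-6/7 − 423/7 + 344/7) = -85/14, so the V-coordinate is -5/14.
[UVP] = ½·((-6)·(1−(36/7)) + (-1)·(36/7−(-1)) + (-141/14)·(-1−1)) = ½·(174/7 − 43/7 + 141/7) = 136/7, so the W-coordinate is 8/7.
Check: 3/14 − 5/14 + 8/7 = 1.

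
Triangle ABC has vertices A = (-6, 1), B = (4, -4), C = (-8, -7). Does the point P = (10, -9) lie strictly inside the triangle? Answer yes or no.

Barycentric coordinates of P: (-13/15, 74/45, 2/9).
The three coordinates are negative, positive, positive; a point is interior exactly when all three are positive.

no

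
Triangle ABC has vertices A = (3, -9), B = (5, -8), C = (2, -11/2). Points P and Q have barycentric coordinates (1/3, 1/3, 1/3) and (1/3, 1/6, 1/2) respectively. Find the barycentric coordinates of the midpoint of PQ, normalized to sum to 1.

Since both coordinate triples sum to 1, the midpoint's barycentrics are the componentwise average.
(1/3+1/3)/2 = 1/3; similarly 1/4 and 5/12.

(1/3, 1/4, 5/12)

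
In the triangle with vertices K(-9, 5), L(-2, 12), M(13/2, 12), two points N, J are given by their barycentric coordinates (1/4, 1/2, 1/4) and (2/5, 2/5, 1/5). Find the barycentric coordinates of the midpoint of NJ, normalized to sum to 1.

Since both coordinate triples sum to 1, the midpoint's barycentrics are the componentwise average.
(1/4+2/5)/2 = 13/40; similarly 9/20 and 9/40.

(13/40, 9/20, 9/40)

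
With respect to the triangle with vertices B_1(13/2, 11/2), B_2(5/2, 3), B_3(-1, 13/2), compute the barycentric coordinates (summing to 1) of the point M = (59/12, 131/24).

(3/4, 1/12, 1/6)

Signed area of the reference triangle: [B_1B_2B_3] = ½·((13/2)·(3−(13/2)) + (5/2)·(13/2−(11/2)) + (-1)·(11/2−3)) = ½·(-91/4 + 5/2 − 5/2) = -91/8.
[MB_2B_3] = ½·((59/12)·(3−(13/2)) + (5/2)·(13/2−(131/24)) + (-1)·(131/24−3)) = ½·(-413/24 + 125/48 − 59/24) = -273/32, so the B_1-coordinate is (-273/32)/(-91/8) = 3/4.
[B_1MB_3] = ½·((13/2)·(131/24−(13/2)) + (59/12)·(13/2−(11/2)) + (-1)·(11/2−(131/24))) = ½·(-325/48 + 59/12 − 1/24) = -91/96, so the B_2-coordinate is 1/12.
[B_1B_2M] = ½·((13/2)·(3−(131/24)) + (5/2)·(131/24−(11/2)) + (59/12)·(11/2−3)) = ½·(-767/48 − 5/48 + 295/24) = -91/48, so the B_3-coordinate is 1/6.
Check: 3/4 + 1/12 + 1/6 = 1.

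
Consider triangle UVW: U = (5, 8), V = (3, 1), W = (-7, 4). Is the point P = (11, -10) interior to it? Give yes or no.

Barycentric coordinates of P: (-43/38, 60/19, -39/38).
The three coordinates are negative, positive, negative; a point is interior exactly when all three are positive.

no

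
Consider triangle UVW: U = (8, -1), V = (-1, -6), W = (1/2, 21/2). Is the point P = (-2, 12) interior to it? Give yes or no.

Barycentric coordinates of P: (-29/94, 35/282, 167/141).
The three coordinates are negative, positive, positive; a point is interior exactly when all three are positive.

no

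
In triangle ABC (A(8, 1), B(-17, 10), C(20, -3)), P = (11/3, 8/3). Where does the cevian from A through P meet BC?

(3/2, 7/2)

Barycentric coordinates of P with respect to ABC: (1/3, 1/3, 1/3).
On side BC the A-coordinate is zero; dropping P's A-weight 1/3 and renormalizing the remaining 1/3 : 1/3 gives weights 1/2, 1/2 on B, C.
Q = (1/2)·(-17, 10) + (1/2)·(20, -3) = (3/2, 7/2).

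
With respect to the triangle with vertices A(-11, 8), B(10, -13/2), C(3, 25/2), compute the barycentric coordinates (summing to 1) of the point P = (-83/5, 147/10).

Signed area of the reference triangle: [ABC] = ½·((-11)·(-13/2−(25/2)) + 10·(25/2−8) + 3·(8−(-13/2))) = ½·(209 + 45 + 87/2) = 595/4.
[PBC] = ½·((-83/5)·(-13/2−(25/2)) + 10·(25/2−(147/10)) + 3·(147/10−(-13/2))) = ½·(1577/5 − 22 + 318/5) = 357/2, so the A-coordinate is (357/2)/(595/4) = 6/5.
[APC] = ½·((-11)·(147/10−(25/2)) + (-83/5)·(25/2−8) + 3·(8−(147/10))) = ½·(-121/5 − 747/10 − 201/10) = -119/2, so the B-coordinate is -2/5.
[ABP] = ½·((-11)·(-13/2−(147/10)) + 10·(147/10−8) + (-83/5)·(8−(-13/2))) = ½·(1166/5 + 67 − 2407/10) = 119/4, so the C-coordinate is 1/5.

(6/5, -2/5, 1/5)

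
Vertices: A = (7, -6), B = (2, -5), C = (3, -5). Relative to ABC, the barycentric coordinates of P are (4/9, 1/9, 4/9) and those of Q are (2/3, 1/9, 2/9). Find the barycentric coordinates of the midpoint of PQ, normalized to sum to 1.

Since both coordinate triples sum to 1, the midpoint's barycentrics are the componentwise average.
(4/9+2/3)/2 = 5/9; similarly 1/9 and 1/3.

(5/9, 1/9, 1/3)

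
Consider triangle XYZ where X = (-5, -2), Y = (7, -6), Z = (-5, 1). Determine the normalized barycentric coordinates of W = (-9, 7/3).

Signed area of the reference triangle: [XYZ] = ½·((-5)·(-6−1) + 7·(1−(-2)) + (-5)·(-2−(-6))) = ½·(35 + 21 − 20) = 18.
[WYZ] = ½·((-9)·(-6−1) + 7·(1−(7/3)) + (-5)·(7/3−(-6))) = ½·(63 − 28/3 − 125/3) = 6, so the X-coordinate is 6/18 = 1/3.
[XWZ] = ½·((-5)·(7/3−1) + (-9)·(1−(-2)) + (-5)·(-2−(7/3))) = ½·(-20/3 − 27 + 65/3) = -6, so the Y-coordinate is -1/3.
[XYW] = ½·((-5)·(-6−(7/3)) + 7·(7/3−(-2)) + (-9)·(-2−(-6))) = ½·(125/3 + 91/3 − 36) = 18, so the Z-coordinate is 1.
Check: 1/3 − 1/3 + 1 = 1.

(1/3, -1/3, 1)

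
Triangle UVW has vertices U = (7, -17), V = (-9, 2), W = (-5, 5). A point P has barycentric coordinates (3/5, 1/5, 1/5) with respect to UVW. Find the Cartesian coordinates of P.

P = (3/5)·U + (1/5)·V + (1/5)·W.
x-coordinate: (3/5)·7 + (1/5)·(-9) + (1/5)·(-5) = 7/5.
y-coordinate: (3/5)·(-17) + (1/5)·2 + (1/5)·5 = -44/5.

(7/5, -44/5)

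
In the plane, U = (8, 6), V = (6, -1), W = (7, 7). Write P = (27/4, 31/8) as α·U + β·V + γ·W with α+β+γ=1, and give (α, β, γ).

Signed area of the reference triangle: [UVW] = ½·(8·(-1−7) + 6·(7−6) + 7·(6−(-1))) = ½·(-64 + 6 + 49) = -9/2.
[PVW] = ½·((27/4)·(-1−7) + 6·(7−(31/8)) + 7·(31/8−(-1))) = ½·(-54 + 75/4 + 273/8) = -9/16, so the U-coordinate is (-9/16)/(-9/2) = 1/8.
[UPW] = ½·(8·(31/8−7) + (27/4)·(7−6) + 7·(6−(31/8))) = ½·(-25 + 27/4 + 119/8) = -27/16, so the V-coordinate is 3/8.
[UVP] = ½·(8·(-1−(31/8)) + 6·(31/8−6) + (27/4)·(6−(-1))) = ½·(-39 − 51/4 + 189/4) = -9/4, so the W-coordinate is 1/2.

(1/8, 3/8, 1/2)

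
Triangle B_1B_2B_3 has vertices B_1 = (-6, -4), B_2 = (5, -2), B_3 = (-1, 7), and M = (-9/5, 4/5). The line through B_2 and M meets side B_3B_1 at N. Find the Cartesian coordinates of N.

Barycentric coordinates of M with respect to B_1B_2B_3: (2/5, 1/5, 2/5).
On side B_3B_1 the B_2-coordinate is zero; dropping M's B_2-weight 1/5 and renormalizing the remaining 2/5 : 2/5 gives weights 1/2, 1/2 on B_3, B_1.
N = (1/2)·(-1, 7) + (1/2)·(-6, -4) = (-7/2, 3/2).

(-7/2, 3/2)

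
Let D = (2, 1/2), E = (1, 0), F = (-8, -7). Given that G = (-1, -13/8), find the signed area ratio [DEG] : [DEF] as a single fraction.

[DEF] = ½·(2·(0−(-7)) + 1·(-7−(1/2)) + (-8)·(1/2−0)) = ½·(14 − 15/2 − 4) = 5/4.
[DEG] = ½·(2·(0−(-13/8)) + 1·(-13/8−(1/2)) + (-1)·(1/2−0)) = ½·(13/4 − 17/8 − 1/2) = 5/16, so the ratio is (5/16)/(5/4) = 1/4.

1/4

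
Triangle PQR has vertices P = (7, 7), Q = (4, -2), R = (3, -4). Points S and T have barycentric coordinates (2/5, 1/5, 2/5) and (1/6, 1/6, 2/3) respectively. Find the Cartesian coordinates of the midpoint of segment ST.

Barycentric coordinates of the midpoint are the average: (17/60, 11/60, 8/15).
Converting: (17/60)·P + (11/60)·Q + (8/15)·R = (259/60, -31/60).

(259/60, -31/60)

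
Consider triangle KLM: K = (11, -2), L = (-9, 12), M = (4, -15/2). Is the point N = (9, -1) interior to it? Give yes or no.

yes

Barycentric coordinates of N: (7/8, 9/104, 1/26).
The three coordinates are positive, positive, positive; a point is interior exactly when all three are positive.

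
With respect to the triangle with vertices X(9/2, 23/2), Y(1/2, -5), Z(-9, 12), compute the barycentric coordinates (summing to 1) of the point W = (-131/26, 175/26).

Signed area of the reference triangle: [XYZ] = ½·((9/2)·(-5−12) + (1/2)·(12−(23/2)) + (-9)·(23/2−(-5))) = ½·(-153/2 + 1/4 − 297/2) = -899/8.
[WYZ] = ½·((-131/26)·(-5−12) + (1/2)·(12−(175/26)) + (-9)·(175/26−(-5))) = ½·(2227/26 + 137/52 − 2745/26) = -899/104, so the X-coordinate is (-899/104)/(-899/8) = 1/13.
[XWZ] = ½·((9/2)·(175/26−12) + (-131/26)·(12−(23/2)) + (-9)·(23/2−(175/26))) = ½·(-1233/52 − 131/52 − 558/13) = -899/26, so the Y-coordinate is 4/13.
[XYW] = ½·((9/2)·(-5−(175/26)) + (1/2)·(175/26−(23/2)) + (-131/26)·(23/2−(-5))) = ½·(-2745/52 − 31/13 − 4323/52) = -899/13, so the Z-coordinate is 8/13.

(1/13, 4/13, 8/13)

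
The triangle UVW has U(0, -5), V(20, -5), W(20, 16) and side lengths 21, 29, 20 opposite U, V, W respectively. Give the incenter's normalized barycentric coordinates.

The incenter has barycentric coordinates proportional to the opposite side lengths: (21 : 29 : 20).
Normalizing by 21+29+20 = 70 gives (3/10, 29/70, 2/7).

(3/10, 29/70, 2/7)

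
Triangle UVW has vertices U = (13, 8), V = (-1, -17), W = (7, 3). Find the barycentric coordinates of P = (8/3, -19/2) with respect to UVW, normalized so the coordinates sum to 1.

(1/6, 2/3, 1/6)

Signed area of the reference triangle: [UVW] = ½·(13·(-17−3) + (-1)·(3−8) + 7·(8−(-17))) = ½·(-260 + 5 + 175) = -40.
[PVW] = ½·((8/3)·(-17−3) + (-1)·(3−(-19/2)) + 7·(-19/2−(-17))) = ½·(-160/3 − 25/2 + 105/2) = -20/3, so the U-coordinate is (-20/3)/(-40) = 1/6.
[UPW] = ½·(13·(-19/2−3) + (8/3)·(3−8) + 7·(8−(-19/2))) = ½·(-325/2 − 40/3 + 245/2) = -80/3, so the V-coordinate is 2/3.
[UVP] = ½·(13·(-17−(-19/2)) + (-1)·(-19/2−8) + (8/3)·(8−(-17))) = ½·(-195/2 + 35/2 + 200/3) = -20/3, so the W-coordinate is 1/6.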